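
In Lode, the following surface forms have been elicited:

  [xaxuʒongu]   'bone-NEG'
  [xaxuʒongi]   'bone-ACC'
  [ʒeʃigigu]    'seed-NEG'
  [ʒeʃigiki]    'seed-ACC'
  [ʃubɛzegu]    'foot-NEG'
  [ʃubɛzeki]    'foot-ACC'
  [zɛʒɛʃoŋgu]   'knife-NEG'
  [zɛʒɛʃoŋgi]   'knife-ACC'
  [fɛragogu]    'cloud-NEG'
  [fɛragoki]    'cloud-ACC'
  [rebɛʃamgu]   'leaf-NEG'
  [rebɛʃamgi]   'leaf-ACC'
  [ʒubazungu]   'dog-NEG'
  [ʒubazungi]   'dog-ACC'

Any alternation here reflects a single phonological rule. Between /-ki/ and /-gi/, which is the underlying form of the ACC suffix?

The ACC morpheme has two allomorphs, [-gi] and [-ki].
The NEG suffix, which begins with [g], is invariant after every stem; so [g] is not altered by any rule here.
So the underlying form is /-ki/, and voiceless stops become voiced after a nasal.

/-ki/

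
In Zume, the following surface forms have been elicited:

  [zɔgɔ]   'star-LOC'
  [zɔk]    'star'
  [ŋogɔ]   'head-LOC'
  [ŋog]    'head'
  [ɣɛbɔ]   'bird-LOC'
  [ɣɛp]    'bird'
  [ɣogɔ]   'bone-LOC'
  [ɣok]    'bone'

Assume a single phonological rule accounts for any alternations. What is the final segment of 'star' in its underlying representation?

/k/

'star' shows [g] ~ [k] at the end of the stem ([zɔgɔ] vs [zɔk]).
The stem 'head' ([ŋogɔ], [ŋog]) shows [g] unchanged in both environments, so [g] cannot be basic with [k] derived in isolation.
Therefore /k/ is basic and [g] is derived by intervocalic voicing (voiceless stops become voiced between vowels).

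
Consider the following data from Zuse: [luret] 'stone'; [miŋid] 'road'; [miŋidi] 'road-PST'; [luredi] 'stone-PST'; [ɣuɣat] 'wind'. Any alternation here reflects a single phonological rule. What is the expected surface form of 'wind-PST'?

In [luret] and [luredi] the final segment of 'stone' alternates: [t] ~ [d].
But 'road' keeps [d] in both environments ([miŋid], [miŋidi]), so there is no rule changing /d/ to [t] in isolation.
So /t/ is underlying, and a rule of intervocalic voicing — voiceless stops become voiced between vowels — gives [d].
From [ɣuɣat] the stem 'wind' is /ɣuɣat/; between vowels this yields [ɣuɣadi].

[ɣuɣadi]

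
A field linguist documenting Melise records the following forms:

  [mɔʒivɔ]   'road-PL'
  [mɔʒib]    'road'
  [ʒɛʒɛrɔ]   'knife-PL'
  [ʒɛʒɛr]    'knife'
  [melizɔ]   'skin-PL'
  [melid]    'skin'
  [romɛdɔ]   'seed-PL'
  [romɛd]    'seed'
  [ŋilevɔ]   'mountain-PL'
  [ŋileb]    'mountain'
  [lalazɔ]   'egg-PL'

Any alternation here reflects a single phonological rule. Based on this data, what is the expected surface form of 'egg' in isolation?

[lalad]

The root 'skin' surfaces as [melizɔ] and [melid], with a stem-final [z] ~ [d] alternation.
Compare 'seed', with invariant [d] in [romɛdɔ] and [romɛd]: an analysis with underlying /d/ and a rule producing [z] before the PL suffix would wrongly predict alternation here too.
So /z/ is underlying, and a rule of word-final hardening — voiced fricatives become stops word-finally — gives [d].
From [lalazɔ] the stem 'egg' is /lalaz/; word-finally this yields [lalad].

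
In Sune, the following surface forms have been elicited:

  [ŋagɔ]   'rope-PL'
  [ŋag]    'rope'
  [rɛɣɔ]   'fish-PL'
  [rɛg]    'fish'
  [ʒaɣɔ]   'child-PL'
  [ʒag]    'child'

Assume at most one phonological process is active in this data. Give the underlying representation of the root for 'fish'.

/rɛɣ/

In [rɛɣɔ] and [rɛg] the final segment of 'fish' alternates: [ɣ] ~ [g].
Compare 'rope', with invariant [g] in [ŋagɔ] and [ŋag]: an analysis with underlying /g/ and a rule producing [ɣ] before the PL suffix would wrongly predict alternation here too.
So /ɣ/ is underlying, and a rule of word-final hardening — voiced fricatives become stops word-finally — gives [g].
Hence 'fish' is /rɛɣ/ underlyingly.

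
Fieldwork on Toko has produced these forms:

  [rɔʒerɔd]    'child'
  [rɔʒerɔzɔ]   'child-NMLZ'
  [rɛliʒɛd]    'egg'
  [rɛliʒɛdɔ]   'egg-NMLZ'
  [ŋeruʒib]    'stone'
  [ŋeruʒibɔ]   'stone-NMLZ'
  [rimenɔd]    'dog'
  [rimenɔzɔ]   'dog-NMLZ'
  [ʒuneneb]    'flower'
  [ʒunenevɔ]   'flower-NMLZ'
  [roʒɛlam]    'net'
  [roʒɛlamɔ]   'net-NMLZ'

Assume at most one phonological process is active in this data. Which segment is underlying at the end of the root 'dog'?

/z/

The stem for 'dog' ends in [d] in [rimenɔd] but [z] in [rimenɔzɔ].
But 'egg' keeps [d] in both environments ([rɛliʒɛd], [rɛliʒɛdɔ]), so there is no rule changing /d/ to [z] before the NMLZ suffix.
The underlying segment must be /z/; voiced fricatives become stops word-finally, yielding [d] there.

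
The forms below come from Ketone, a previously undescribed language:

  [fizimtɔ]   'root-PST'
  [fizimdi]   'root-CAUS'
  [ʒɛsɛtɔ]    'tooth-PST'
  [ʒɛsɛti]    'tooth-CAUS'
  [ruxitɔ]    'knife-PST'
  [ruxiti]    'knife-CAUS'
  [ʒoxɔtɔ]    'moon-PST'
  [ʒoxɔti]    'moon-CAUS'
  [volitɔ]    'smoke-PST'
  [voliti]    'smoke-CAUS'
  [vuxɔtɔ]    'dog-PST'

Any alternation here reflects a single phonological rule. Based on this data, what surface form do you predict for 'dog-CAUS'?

[vuxɔti]

The CAUS suffix surfaces as [-di] and [-ti], depending on the final segment of the stem.
By contrast the PST suffix keeps its initial [t] throughout — that segment must be underlying.
The CAUS suffix is therefore /-di/ underlyingly, with post-vocalic devoicing: voiced stops become voiceless after a vowel.
After 'dog', which ends in a vowel, the suffix surfaces as [-ti], giving [vuxɔti].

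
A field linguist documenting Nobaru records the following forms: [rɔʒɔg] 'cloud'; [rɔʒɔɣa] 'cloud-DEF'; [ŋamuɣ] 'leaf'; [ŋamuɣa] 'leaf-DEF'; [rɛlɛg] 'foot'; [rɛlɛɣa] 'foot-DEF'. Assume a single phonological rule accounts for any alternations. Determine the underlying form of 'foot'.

In [rɛlɛg] and [rɛlɛɣa] the final segment of 'foot' alternates: [g] ~ [ɣ].
Compare 'leaf', with invariant [ɣ] in [ŋamuɣ] and [ŋamuɣa]: an analysis with underlying /ɣ/ and a rule producing [g] in isolation would wrongly predict alternation here too.
The underlying segment must be /g/; voiced stops become fricatives between vowels, yielding [ɣ] there.
Hence 'foot' is /rɛlɛg/ underlyingly.

/rɛlɛg/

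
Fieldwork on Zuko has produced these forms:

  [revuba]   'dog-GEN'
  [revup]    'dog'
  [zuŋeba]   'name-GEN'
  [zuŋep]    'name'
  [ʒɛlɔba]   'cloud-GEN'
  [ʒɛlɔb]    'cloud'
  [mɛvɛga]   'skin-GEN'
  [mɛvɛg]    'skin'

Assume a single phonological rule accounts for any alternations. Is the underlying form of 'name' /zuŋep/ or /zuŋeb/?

In [zuŋeba] and [zuŋep] the final segment of 'name' alternates: [b] ~ [p].
If /b/ were underlying and a rule turned it into [p] in isolation, 'cloud' would also alternate; but it has [b] in both [ʒɛlɔba] and [ʒɛlɔb].
Therefore /p/ is basic and [b] is derived by intervocalic voicing (voiceless stops become voiced between vowels).

/zuŋep/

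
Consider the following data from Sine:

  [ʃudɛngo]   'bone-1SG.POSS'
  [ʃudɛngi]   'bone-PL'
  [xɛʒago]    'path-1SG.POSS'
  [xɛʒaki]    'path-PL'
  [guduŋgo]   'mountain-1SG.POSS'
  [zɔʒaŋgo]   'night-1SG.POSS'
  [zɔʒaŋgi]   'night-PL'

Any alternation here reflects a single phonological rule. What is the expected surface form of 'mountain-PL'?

[guduŋgi]

The PL morpheme has two allomorphs, [-gi] and [-ki].
By contrast the 1SG.POSS suffix keeps its initial [g] throughout — that segment must be underlying.
The PL suffix is therefore /-ki/ underlyingly, with post-nasal voicing: voiceless stops become voiced after a nasal.
After 'mountain', which ends in a nasal, the suffix surfaces as [-gi], giving [guduŋgi].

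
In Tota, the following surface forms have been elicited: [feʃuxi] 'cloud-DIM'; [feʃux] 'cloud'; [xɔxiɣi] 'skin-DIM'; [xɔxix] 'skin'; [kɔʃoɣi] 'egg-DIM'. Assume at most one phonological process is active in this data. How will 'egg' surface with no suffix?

In [xɔxiɣi] and [xɔxix] the final segment of 'skin' alternates: [ɣ] ~ [x].
The stem 'cloud' ([feʃuxi], [feʃux]) shows [x] unchanged in both environments, so [x] cannot be basic with [ɣ] derived before the DIM suffix.
The alternation reflects word-final obstruent devoicing: voiced obstruents become voiceless word-finally. /ɣ/ is underlying.
From [kɔʃoɣi] the stem 'egg' is /kɔʃoɣ/; word-finally this yields [kɔʃox].

[kɔʃox]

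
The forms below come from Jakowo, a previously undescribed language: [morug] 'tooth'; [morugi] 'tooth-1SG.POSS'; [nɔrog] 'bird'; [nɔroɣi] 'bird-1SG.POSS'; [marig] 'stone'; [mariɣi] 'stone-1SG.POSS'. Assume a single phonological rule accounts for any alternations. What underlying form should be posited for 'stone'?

'stone' shows [g] ~ [ɣ] at the end of the stem ([marig] vs [mariɣi]).
The stem 'tooth' ([morug], [morugi]) shows [g] unchanged in both environments, so [g] cannot be basic with [ɣ] derived before the 1SG.POSS suffix.
Therefore /ɣ/ is basic and [g] is derived by word-final hardening (voiced fricatives become stops word-finally).

/mariɣ/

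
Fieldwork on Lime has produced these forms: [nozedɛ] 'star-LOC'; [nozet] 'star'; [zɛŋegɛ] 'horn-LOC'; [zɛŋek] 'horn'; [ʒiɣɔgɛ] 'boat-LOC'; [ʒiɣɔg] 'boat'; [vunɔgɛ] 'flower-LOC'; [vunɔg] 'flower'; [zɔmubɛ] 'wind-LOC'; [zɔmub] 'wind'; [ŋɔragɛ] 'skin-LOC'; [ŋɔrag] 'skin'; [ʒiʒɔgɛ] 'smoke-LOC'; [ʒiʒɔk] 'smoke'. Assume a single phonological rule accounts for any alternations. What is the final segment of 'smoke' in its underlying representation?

/k/

In [ʒiʒɔgɛ] and [ʒiʒɔk] the final segment of 'smoke' alternates: [g] ~ [k].
But 'boat' keeps [g] in both environments ([ʒiɣɔgɛ], [ʒiɣɔg]), so there is no rule changing /g/ to [k] in isolation.
The underlying segment must be /k/; voiceless stops become voiced between vowels, yielding [g] there.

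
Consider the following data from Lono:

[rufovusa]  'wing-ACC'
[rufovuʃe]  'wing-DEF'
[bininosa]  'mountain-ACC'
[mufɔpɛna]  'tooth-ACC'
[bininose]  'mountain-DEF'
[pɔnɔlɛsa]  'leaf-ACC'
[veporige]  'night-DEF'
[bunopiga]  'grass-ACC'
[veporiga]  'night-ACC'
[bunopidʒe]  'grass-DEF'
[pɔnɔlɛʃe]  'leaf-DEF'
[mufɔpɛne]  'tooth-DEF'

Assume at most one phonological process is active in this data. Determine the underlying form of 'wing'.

/rufovuʃ/

The root 'wing' surfaces as [rufovuʃe] and [rufovusa], with a stem-final [ʃ] ~ [s] alternation.
But 'mountain' keeps [s] in both environments ([bininose], [bininosa]), so there is no rule changing /s/ to [ʃ] before the DEF suffix.
Therefore /ʃ/ is basic and [s] is derived by depalatalization (palato-alveolar /dʒ/ and /ʃ/ become [g] and [s] when no front vowel follows).
So 'wing' = /rufovuʃ/.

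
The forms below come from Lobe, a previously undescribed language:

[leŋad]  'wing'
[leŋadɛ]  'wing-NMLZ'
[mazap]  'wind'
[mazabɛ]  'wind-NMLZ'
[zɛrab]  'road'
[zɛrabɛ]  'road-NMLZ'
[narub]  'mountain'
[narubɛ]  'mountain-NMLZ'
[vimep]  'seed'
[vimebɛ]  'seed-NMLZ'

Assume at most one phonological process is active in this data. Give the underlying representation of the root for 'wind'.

/mazap/

'wind' shows [p] ~ [b] at the end of the stem ([mazap] vs [mazabɛ]).
Compare 'road', with invariant [b] in [zɛrab] and [zɛrabɛ]: an analysis with underlying /b/ and a rule producing [p] in isolation would wrongly predict alternation here too.
The underlying segment must be /p/; voiceless stops become voiced between vowels, yielding [b] there.
So 'wind' = /mazap/.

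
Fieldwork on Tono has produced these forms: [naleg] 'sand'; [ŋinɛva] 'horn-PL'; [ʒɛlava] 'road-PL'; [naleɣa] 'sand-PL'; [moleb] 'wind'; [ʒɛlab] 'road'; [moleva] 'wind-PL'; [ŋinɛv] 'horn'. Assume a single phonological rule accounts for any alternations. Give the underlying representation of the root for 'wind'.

/moleb/

'wind' shows [b] ~ [v] at the end of the stem ([moleb] vs [moleva]).
If /v/ were underlying and a rule turned it into [b] in isolation, 'horn' would also alternate; but it has [v] in both [ŋinɛv] and [ŋinɛva].
So /b/ is underlying, and a rule of intervocalic spirantization — voiced stops become fricatives between vowels — gives [v].
Hence 'wind' is /moleb/ underlyingly.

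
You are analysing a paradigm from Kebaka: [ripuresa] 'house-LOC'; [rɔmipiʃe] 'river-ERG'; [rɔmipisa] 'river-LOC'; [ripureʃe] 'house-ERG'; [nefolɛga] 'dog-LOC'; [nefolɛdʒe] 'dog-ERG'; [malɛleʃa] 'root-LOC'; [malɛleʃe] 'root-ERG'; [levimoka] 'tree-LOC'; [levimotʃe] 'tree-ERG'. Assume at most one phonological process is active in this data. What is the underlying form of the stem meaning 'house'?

/ripures/

The root 'house' surfaces as [ripuresa] and [ripureʃe], with a stem-final [s] ~ [ʃ] alternation.
But 'root' keeps [ʃ] in both environments ([malɛleʃa], [malɛleʃe]), so there is no rule changing /ʃ/ to [s] before the LOC suffix.
So /s/ is underlying, and a rule of palatalization before a front vowel — /k/, /g/ and /s/ become palato-alveolar [tʃ], [dʒ] and [ʃ] before a front vowel — gives [ʃ].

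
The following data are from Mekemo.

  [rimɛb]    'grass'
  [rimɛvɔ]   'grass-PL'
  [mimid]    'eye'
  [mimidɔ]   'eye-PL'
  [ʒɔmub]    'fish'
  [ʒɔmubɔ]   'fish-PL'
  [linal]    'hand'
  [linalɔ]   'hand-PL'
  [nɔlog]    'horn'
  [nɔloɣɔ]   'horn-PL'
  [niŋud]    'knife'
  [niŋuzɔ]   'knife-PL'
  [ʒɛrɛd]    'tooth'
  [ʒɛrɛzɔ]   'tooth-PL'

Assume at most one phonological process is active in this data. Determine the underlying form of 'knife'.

In [niŋud] and [niŋuzɔ] the final segment of 'knife' alternates: [d] ~ [z].
If /d/ were underlying and a rule turned it into [z] before the PL suffix, 'eye' would also alternate; but it has [d] in both [mimid] and [mimidɔ].
The alternation reflects word-final hardening: voiced fricatives become stops word-finally. /z/ is underlying.

/niŋuz/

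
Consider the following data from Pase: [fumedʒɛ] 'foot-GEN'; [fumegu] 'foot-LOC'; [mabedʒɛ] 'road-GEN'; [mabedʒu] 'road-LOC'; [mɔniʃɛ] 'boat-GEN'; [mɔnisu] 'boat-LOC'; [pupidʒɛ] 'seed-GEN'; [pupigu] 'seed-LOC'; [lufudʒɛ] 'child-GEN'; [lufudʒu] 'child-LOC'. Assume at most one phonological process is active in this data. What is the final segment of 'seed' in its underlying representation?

/g/

In [pupidʒɛ] and [pupigu] the final segment of 'seed' alternates: [dʒ] ~ [g].
Compare 'road', with invariant [dʒ] in [mabedʒɛ] and [mabedʒu]: an analysis with underlying /dʒ/ and a rule producing [g] before the LOC suffix would wrongly predict alternation here too.
The underlying segment must be /g/; /g/ and /s/ become palato-alveolar [dʒ] and [ʃ] before a front vowel, yielding [dʒ] there.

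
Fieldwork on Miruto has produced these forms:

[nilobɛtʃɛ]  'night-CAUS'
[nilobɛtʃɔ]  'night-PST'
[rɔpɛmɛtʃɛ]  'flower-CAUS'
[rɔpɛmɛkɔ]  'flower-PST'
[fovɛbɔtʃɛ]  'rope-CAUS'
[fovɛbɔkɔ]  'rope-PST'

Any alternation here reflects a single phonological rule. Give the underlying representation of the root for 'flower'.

/rɔpɛmɛk/

'flower' shows [tʃ] ~ [k] at the end of the stem ([rɔpɛmɛtʃɛ] vs [rɔpɛmɛkɔ]).
If /tʃ/ were underlying and a rule turned it into [k] before the PST suffix, 'night' would also alternate; but it has [tʃ] in both [nilobɛtʃɛ] and [nilobɛtʃɔ].
Therefore /k/ is basic and [tʃ] is derived by palatalization before a front vowel (/k/ becomes palato-alveolar [tʃ] before a front vowel).
So 'flower' = /rɔpɛmɛk/.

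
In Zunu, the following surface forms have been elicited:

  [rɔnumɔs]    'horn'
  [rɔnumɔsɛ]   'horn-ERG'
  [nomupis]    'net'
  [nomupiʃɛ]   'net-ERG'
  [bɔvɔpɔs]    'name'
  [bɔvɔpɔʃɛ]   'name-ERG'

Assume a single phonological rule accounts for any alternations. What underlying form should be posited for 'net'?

In [nomupis] and [nomupiʃɛ] the final segment of 'net' alternates: [s] ~ [ʃ].
Compare 'horn', with invariant [s] in [rɔnumɔs] and [rɔnumɔsɛ]: an analysis with underlying /s/ and a rule producing [ʃ] before the ERG suffix would wrongly predict alternation here too.
The underlying segment must be /ʃ/; palato-alveolar /ʃ/ becomes [s] when no front vowel follows, yielding [s] there.
So 'net' = /nomupiʃ/.

/nomupiʃ/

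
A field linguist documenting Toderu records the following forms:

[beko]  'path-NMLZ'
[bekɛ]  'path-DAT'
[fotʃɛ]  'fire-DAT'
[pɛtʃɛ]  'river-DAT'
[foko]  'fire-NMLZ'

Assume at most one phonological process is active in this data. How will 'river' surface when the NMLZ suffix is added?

[pɛko]

'fire' shows [tʃ] ~ [k] at the end of the stem ([fotʃɛ] vs [foko]).
But 'path' keeps [k] in both environments ([bekɛ], [beko]), so there is no rule changing /k/ to [tʃ] before the DAT suffix.
So /tʃ/ is underlying, and a rule of depalatalization — palato-alveolar /tʃ/ becomes [k] when no front vowel follows — gives [k].
The one attested form of 'river', [pɛtʃɛ], shows underlying /pɛtʃ/. Applying the same rule when no front vowel follows gives [pɛko].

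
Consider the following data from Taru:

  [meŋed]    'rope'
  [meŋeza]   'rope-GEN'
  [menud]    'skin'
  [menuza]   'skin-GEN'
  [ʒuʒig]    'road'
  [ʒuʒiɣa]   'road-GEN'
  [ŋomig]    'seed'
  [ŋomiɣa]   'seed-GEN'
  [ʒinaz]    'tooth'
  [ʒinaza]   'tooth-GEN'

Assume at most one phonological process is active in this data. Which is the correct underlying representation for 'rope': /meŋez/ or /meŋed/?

/meŋed/

The root 'rope' surfaces as [meŋed] and [meŋeza], with a stem-final [d] ~ [z] alternation.
If /z/ were underlying and a rule turned it into [d] in isolation, 'tooth' would also alternate; but it has [z] in both [ʒinaz] and [ʒinaza].
Therefore /d/ is basic and [z] is derived by intervocalic spirantization (voiced stops become fricatives between vowels).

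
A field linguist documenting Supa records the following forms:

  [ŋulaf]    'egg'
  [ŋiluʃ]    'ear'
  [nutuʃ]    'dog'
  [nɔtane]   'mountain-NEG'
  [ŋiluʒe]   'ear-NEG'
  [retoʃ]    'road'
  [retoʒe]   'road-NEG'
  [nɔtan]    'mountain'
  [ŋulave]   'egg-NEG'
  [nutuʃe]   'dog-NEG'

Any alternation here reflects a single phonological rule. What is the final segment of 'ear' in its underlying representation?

/ʒ/

The root 'ear' surfaces as [ŋiluʒe] and [ŋiluʃ], with a stem-final [ʒ] ~ [ʃ] alternation.
Compare 'dog', with invariant [ʃ] in [nutuʃe] and [nutuʃ]: an analysis with underlying /ʃ/ and a rule producing [ʒ] before the NEG suffix would wrongly predict alternation here too.
The underlying segment must be /ʒ/; voiced obstruents become voiceless word-finally, yielding [ʃ] there.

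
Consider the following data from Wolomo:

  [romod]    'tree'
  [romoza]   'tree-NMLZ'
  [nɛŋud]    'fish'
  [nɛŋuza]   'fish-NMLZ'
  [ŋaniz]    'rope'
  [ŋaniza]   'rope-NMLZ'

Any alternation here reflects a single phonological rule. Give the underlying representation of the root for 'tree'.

'tree' shows [d] ~ [z] at the end of the stem ([romod] vs [romoza]).
If /z/ were underlying and a rule turned it into [d] in isolation, 'rope' would also alternate; but it has [z] in both [ŋaniz] and [ŋaniza].
The underlying segment must be /d/; voiced stops become fricatives between vowels, yielding [z] there.

/romod/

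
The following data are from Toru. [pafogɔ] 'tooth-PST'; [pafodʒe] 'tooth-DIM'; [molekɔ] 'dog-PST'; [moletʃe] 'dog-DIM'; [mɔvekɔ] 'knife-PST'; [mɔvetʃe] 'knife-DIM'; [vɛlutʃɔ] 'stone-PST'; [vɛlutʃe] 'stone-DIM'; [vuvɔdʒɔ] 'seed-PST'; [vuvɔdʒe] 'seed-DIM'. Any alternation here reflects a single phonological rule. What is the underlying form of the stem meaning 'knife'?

The stem for 'knife' ends in [k] in [mɔvekɔ] but [tʃ] in [mɔvetʃe].
The stem 'stone' ([vɛlutʃɔ], [vɛlutʃe]) shows [tʃ] unchanged in both environments, so [tʃ] cannot be basic with [k] derived before the PST suffix.
So /k/ is underlying, and a rule of palatalization before a front vowel — /k/ and /g/ become palato-alveolar [tʃ] and [dʒ] before a front vowel — gives [tʃ].

/mɔvek/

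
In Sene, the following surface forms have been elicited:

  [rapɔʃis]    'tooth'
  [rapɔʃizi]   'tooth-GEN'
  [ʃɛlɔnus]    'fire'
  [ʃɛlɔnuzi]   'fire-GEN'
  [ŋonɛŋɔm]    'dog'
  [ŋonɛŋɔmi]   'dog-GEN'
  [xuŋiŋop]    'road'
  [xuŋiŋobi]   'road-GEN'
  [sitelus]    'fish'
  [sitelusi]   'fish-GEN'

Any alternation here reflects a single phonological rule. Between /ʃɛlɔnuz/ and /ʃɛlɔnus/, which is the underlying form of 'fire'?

/ʃɛlɔnuz/

In [ʃɛlɔnus] and [ʃɛlɔnuzi] the final segment of 'fire' alternates: [s] ~ [z].
If /s/ were underlying and a rule turned it into [z] before the GEN suffix, 'fish' would also alternate; but it has [s] in both [sitelus] and [sitelusi].
The alternation reflects word-final obstruent devoicing: voiced obstruents become voiceless word-finally. /z/ is underlying.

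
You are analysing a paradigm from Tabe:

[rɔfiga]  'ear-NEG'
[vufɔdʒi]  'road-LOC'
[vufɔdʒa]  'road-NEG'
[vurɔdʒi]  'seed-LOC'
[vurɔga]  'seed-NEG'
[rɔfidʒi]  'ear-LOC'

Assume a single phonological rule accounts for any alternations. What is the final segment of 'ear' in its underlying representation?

'ear' shows [dʒ] ~ [g] at the end of the stem ([rɔfidʒi] vs [rɔfiga]).
But 'road' keeps [dʒ] in both environments ([vufɔdʒi], [vufɔdʒa]), so there is no rule changing /dʒ/ to [g] before the NEG suffix.
Therefore /g/ is basic and [dʒ] is derived by palatalization before a front vowel (/g/ becomes palato-alveolar [dʒ] before a front vowel).

/g/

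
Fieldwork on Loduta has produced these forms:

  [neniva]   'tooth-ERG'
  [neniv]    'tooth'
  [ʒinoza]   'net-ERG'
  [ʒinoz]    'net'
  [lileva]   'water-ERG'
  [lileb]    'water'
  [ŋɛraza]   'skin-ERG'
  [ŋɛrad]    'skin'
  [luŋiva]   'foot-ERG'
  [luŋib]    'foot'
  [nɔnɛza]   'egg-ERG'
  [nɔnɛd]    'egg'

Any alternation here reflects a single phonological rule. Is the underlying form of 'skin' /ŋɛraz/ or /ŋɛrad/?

/ŋɛrad/

The root 'skin' surfaces as [ŋɛraza] and [ŋɛrad], with a stem-final [z] ~ [d] alternation.
But 'net' keeps [z] in both environments ([ʒinoza], [ʒinoz]), so there is no rule changing /z/ to [d] in isolation.
The underlying segment must be /d/; voiced stops become fricatives between vowels, yielding [z] there.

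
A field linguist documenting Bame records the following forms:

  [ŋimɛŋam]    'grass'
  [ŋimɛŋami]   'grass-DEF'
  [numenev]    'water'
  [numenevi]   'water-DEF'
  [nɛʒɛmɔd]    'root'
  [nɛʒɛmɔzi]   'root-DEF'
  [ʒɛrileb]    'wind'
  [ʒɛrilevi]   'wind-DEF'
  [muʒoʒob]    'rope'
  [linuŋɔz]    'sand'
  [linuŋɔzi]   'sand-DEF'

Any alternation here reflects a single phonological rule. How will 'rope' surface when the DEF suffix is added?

[muʒoʒovi]

In [ʒɛrileb] and [ʒɛrilevi] the final segment of 'wind' alternates: [b] ~ [v].
If /v/ were underlying and a rule turned it into [b] in isolation, 'water' would also alternate; but it has [v] in both [numenev] and [numenevi].
So /b/ is underlying, and a rule of intervocalic spirantization — voiced stops become fricatives between vowels — gives [v].
The one attested form of 'rope', [muʒoʒob], shows underlying /muʒoʒob/. Applying the same rule between vowels gives [muʒoʒovi].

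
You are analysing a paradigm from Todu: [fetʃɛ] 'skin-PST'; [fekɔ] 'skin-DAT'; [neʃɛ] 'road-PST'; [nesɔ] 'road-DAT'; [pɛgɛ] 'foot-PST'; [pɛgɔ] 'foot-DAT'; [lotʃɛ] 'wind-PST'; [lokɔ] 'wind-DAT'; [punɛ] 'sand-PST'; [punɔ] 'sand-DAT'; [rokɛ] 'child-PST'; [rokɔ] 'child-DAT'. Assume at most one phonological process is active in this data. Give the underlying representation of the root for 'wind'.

/lotʃ/

The root 'wind' surfaces as [lotʃɛ] and [lokɔ], with a stem-final [tʃ] ~ [k] alternation.
If /k/ were underlying and a rule turned it into [tʃ] before the PST suffix, 'child' would also alternate; but it has [k] in both [rokɛ] and [rokɔ].
So /tʃ/ is underlying, and a rule of depalatalization — palato-alveolar /tʃ/ and /ʃ/ become [k] and [s] when no front vowel follows — gives [k].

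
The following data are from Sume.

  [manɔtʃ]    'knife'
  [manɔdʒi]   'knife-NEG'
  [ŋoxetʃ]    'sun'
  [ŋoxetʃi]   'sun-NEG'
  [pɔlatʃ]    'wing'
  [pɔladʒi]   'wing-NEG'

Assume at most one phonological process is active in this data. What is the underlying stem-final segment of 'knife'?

/dʒ/

'knife' shows [tʃ] ~ [dʒ] at the end of the stem ([manɔtʃ] vs [manɔdʒi]).
But 'sun' keeps [tʃ] in both environments ([ŋoxetʃ], [ŋoxetʃi]), so there is no rule changing /tʃ/ to [dʒ] before the NEG suffix.
The underlying segment must be /dʒ/; voiced obstruents become voiceless word-finally, yielding [tʃ] there.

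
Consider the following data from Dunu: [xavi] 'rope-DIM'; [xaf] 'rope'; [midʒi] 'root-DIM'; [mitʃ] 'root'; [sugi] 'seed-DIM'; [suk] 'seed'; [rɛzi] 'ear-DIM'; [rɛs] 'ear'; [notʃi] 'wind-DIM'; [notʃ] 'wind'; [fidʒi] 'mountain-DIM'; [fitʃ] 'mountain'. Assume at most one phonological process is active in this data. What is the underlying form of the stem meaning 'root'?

In [midʒi] and [mitʃ] the final segment of 'root' alternates: [dʒ] ~ [tʃ].
Compare 'wind', with invariant [tʃ] in [notʃi] and [notʃ]: an analysis with underlying /tʃ/ and a rule producing [dʒ] before the DIM suffix would wrongly predict alternation here too.
The alternation reflects word-final obstruent devoicing: voiced obstruents become voiceless word-finally. /dʒ/ is underlying.

/midʒ/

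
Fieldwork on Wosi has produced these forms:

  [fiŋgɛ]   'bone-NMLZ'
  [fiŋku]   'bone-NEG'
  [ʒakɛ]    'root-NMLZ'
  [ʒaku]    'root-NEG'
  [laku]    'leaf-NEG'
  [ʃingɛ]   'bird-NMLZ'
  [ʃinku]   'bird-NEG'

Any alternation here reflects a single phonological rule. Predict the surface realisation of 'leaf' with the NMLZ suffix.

The NMLZ suffix surfaces as [-gɛ] and [-kɛ], depending on the final segment of the stem.
By contrast the NEG suffix keeps its initial [k] throughout — that segment must be underlying.
So the underlying form is /-gɛ/, and voiced stops become voiceless after a vowel.
After 'leaf', which ends in a vowel, the suffix surfaces as [-kɛ], giving [lakɛ].

[lakɛ]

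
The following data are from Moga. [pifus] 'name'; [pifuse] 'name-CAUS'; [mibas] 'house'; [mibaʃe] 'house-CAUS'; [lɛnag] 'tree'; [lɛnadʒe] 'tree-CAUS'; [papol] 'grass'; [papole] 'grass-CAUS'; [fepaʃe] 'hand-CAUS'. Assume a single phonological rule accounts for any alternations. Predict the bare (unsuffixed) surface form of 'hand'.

[fepas]

'house' shows [s] ~ [ʃ] at the end of the stem ([mibas] vs [mibaʃe]).
Compare 'name', with invariant [s] in [pifus] and [pifuse]: an analysis with underlying /s/ and a rule producing [ʃ] before the CAUS suffix would wrongly predict alternation here too.
Therefore /ʃ/ is basic and [s] is derived by depalatalization (palato-alveolar /dʒ/ and /ʃ/ become [g] and [s] when no front vowel follows).
The one attested form of 'hand', [fepaʃe], shows underlying /fepaʃ/. Applying the same rule when no front vowel follows gives [fepas].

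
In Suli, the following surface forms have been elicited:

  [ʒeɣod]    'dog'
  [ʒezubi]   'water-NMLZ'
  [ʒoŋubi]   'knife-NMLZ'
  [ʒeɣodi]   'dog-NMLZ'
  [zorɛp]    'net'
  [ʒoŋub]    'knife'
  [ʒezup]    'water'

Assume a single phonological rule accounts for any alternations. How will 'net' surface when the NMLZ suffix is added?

The stem for 'water' ends in [p] in [ʒezup] but [b] in [ʒezubi].
If /b/ were underlying and a rule turned it into [p] in isolation, 'knife' would also alternate; but it has [b] in both [ʒoŋub] and [ʒoŋubi].
The alternation reflects intervocalic voicing: voiceless stops become voiced between vowels. /p/ is underlying.
The one attested form of 'net', [zorɛp], shows underlying /zorɛp/. Applying the same rule between vowels gives [zorɛbi].

[zorɛbi]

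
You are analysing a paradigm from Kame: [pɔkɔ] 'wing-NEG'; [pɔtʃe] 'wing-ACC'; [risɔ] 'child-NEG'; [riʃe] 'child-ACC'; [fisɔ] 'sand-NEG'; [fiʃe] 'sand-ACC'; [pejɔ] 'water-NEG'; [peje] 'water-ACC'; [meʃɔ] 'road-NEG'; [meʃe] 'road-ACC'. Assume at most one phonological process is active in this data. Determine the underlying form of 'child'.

The stem for 'child' ends in [s] in [risɔ] but [ʃ] in [riʃe].
The stem 'road' ([meʃɔ], [meʃe]) shows [ʃ] unchanged in both environments, so [ʃ] cannot be basic with [s] derived before the NEG suffix.
So /s/ is underlying, and a rule of palatalization before a front vowel — /k/ and /s/ become palato-alveolar [tʃ] and [ʃ] before a front vowel — gives [ʃ].
Hence 'child' is /ris/ underlyingly.

/ris/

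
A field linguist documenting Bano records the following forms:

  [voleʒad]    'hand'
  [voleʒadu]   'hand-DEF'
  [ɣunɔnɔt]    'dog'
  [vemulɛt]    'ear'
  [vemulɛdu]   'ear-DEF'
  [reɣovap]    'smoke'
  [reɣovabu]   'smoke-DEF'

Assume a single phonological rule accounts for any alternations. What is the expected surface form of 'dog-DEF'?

The stem for 'ear' ends in [t] in [vemulɛt] but [d] in [vemulɛdu].
Compare 'hand', with invariant [d] in [voleʒad] and [voleʒadu]: an analysis with underlying /d/ and a rule producing [t] in isolation would wrongly predict alternation here too.
The alternation reflects intervocalic voicing: voiceless stops become voiced between vowels. /t/ is underlying.
From [ɣunɔnɔt] the stem 'dog' is /ɣunɔnɔt/; between vowels this yields [ɣunɔnɔdu].

[ɣunɔnɔdu]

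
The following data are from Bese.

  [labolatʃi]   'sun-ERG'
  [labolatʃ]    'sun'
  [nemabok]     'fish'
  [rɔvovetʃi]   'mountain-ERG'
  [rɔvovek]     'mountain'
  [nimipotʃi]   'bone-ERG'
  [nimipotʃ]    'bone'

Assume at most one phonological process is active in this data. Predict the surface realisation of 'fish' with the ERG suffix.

[nemabotʃi]

In [rɔvovetʃi] and [rɔvovek] the final segment of 'mountain' alternates: [tʃ] ~ [k].
But 'sun' keeps [tʃ] in both environments ([labolatʃi], [labolatʃ]), so there is no rule changing /tʃ/ to [k] in isolation.
Therefore /k/ is basic and [tʃ] is derived by palatalization before a front vowel (/k/ becomes palato-alveolar [tʃ] before a front vowel).
From [nemabok] the stem 'fish' is /nemabok/; before a front vowel this yields [nemabotʃi].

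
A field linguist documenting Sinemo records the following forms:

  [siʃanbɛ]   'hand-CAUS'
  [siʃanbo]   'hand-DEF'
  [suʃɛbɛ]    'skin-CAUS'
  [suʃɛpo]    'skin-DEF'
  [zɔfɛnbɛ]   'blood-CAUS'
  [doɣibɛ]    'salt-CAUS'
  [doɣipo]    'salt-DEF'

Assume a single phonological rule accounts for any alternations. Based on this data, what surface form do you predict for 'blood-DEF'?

[zɔfɛnbo]

The DEF morpheme has two allomorphs, [-bo] and [-po].
By contrast the CAUS suffix keeps its initial [b] throughout — that segment must be underlying.
So the underlying form is /-po/, and voiceless stops become voiced after a nasal.
After 'blood', which ends in a nasal, the suffix surfaces as [-bo], giving [zɔfɛnbo].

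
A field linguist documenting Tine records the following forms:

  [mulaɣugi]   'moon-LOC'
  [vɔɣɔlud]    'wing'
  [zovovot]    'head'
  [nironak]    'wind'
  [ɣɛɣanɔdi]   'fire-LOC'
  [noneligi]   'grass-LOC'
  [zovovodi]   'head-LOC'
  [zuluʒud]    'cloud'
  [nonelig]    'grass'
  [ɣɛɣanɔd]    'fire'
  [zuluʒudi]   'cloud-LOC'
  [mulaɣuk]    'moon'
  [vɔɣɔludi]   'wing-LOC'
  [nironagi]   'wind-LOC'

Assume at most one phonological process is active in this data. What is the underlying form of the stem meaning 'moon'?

/mulaɣuk/

In [mulaɣuk] and [mulaɣugi] the final segment of 'moon' alternates: [k] ~ [g].
But 'grass' keeps [g] in both environments ([nonelig], [noneligi]), so there is no rule changing /g/ to [k] in isolation.
The alternation reflects intervocalic voicing: voiceless stops become voiced between vowels. /k/ is underlying.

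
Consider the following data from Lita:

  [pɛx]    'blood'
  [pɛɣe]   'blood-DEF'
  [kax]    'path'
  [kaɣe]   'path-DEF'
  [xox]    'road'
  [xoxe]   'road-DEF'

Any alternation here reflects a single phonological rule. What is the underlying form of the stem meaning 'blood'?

In [pɛx] and [pɛɣe] the final segment of 'blood' alternates: [x] ~ [ɣ].
If /x/ were underlying and a rule turned it into [ɣ] before the DEF suffix, 'road' would also alternate; but it has [x] in both [xox] and [xoxe].
Therefore /ɣ/ is basic and [x] is derived by word-final obstruent devoicing (voiced obstruents become voiceless word-finally).
The underlying form of 'blood' is therefore /pɛɣ/.

/pɛɣ/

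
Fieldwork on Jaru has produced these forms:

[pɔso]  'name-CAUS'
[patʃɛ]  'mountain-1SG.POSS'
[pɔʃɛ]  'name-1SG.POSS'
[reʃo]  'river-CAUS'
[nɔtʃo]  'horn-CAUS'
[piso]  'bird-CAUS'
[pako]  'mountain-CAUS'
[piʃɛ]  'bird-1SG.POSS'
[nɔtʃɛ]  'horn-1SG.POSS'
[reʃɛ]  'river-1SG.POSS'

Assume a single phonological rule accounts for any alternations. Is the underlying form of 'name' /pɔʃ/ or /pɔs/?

'name' shows [s] ~ [ʃ] at the end of the stem ([pɔso] vs [pɔʃɛ]).
The stem 'river' ([reʃo], [reʃɛ]) shows [ʃ] unchanged in both environments, so [ʃ] cannot be basic with [s] derived before the CAUS suffix.
The underlying segment must be /s/; /k/ and /s/ become palato-alveolar [tʃ] and [ʃ] before a front vowel, yielding [ʃ] there.

/pɔs/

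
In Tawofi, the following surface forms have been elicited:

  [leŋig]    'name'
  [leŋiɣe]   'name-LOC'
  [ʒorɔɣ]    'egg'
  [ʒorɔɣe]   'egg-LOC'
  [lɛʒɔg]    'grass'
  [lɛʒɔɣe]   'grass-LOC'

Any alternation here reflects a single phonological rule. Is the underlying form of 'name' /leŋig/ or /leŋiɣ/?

/leŋig/

The stem for 'name' ends in [g] in [leŋig] but [ɣ] in [leŋiɣe].
The stem 'egg' ([ʒorɔɣ], [ʒorɔɣe]) shows [ɣ] unchanged in both environments, so [ɣ] cannot be basic with [g] derived in isolation.
Therefore /g/ is basic and [ɣ] is derived by intervocalic spirantization (voiced stops become fricatives between vowels).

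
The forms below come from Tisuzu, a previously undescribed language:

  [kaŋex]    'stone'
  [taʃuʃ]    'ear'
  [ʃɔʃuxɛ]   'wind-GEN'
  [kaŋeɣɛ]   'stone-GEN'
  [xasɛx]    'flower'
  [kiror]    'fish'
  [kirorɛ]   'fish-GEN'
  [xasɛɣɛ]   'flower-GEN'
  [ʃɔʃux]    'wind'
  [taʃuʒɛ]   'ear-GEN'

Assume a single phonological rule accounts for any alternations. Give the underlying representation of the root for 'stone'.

/kaŋeɣ/

The stem for 'stone' ends in [ɣ] in [kaŋeɣɛ] but [x] in [kaŋex].
If /x/ were underlying and a rule turned it into [ɣ] before the GEN suffix, 'wind' would also alternate; but it has [x] in both [ʃɔʃuxɛ] and [ʃɔʃux].
Therefore /ɣ/ is basic and [x] is derived by word-final obstruent devoicing (voiced obstruents become voiceless word-finally).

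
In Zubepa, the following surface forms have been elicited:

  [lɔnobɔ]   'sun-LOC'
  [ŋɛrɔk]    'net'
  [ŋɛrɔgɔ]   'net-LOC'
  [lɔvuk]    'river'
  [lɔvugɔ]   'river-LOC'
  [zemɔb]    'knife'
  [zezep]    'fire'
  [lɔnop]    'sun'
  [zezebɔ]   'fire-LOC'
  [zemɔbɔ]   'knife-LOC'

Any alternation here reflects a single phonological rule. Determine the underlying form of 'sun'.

The root 'sun' surfaces as [lɔnop] and [lɔnobɔ], with a stem-final [p] ~ [b] alternation.
Compare 'knife', with invariant [b] in [zemɔb] and [zemɔbɔ]: an analysis with underlying /b/ and a rule producing [p] in isolation would wrongly predict alternation here too.
So /p/ is underlying, and a rule of intervocalic voicing — voiceless stops become voiced between vowels — gives [b].
Hence 'sun' is /lɔnop/ underlyingly.

/lɔnop/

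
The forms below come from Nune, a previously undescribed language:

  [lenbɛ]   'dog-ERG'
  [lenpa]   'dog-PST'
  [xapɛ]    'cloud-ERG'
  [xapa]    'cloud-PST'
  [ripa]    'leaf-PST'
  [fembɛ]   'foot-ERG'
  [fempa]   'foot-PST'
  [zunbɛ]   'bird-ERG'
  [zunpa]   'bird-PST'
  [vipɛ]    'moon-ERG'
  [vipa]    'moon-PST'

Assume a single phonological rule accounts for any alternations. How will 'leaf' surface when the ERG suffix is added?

[ripɛ]

The ERG suffix surfaces as [-bɛ] and [-pɛ], depending on the final segment of the stem.
The PST suffix, which begins with [p], is invariant after every stem; so [p] is not altered by any rule here.
The ERG suffix is therefore /-bɛ/ underlyingly, with post-vocalic devoicing: voiced stops become voiceless after a vowel.
After 'leaf', which ends in a vowel, the suffix surfaces as [-pɛ], giving [ripɛ].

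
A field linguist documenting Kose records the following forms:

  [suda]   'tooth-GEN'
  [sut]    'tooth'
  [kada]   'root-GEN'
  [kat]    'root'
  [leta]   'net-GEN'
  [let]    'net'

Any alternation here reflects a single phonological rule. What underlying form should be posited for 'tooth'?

/sud/

In [suda] and [sut] the final segment of 'tooth' alternates: [d] ~ [t].
If /t/ were underlying and a rule turned it into [d] before the GEN suffix, 'net' would also alternate; but it has [t] in both [leta] and [let].
So /d/ is underlying, and a rule of word-final obstruent devoicing — voiced obstruents become voiceless word-finally — gives [t].
Hence 'tooth' is /sud/ underlyingly.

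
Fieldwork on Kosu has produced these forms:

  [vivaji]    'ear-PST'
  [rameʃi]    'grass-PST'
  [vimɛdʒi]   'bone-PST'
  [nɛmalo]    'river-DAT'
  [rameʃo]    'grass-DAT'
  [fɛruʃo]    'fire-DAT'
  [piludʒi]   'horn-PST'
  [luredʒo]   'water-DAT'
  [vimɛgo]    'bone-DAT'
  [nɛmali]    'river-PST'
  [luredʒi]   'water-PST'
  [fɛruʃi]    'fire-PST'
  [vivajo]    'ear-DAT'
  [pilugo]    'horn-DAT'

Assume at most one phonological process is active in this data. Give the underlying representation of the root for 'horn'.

The root 'horn' surfaces as [pilugo] and [piludʒi], with a stem-final [g] ~ [dʒ] alternation.
Compare 'water', with invariant [dʒ] in [luredʒo] and [luredʒi]: an analysis with underlying /dʒ/ and a rule producing [g] before the DAT suffix would wrongly predict alternation here too.
So /g/ is underlying, and a rule of palatalization before a front vowel — /g/ becomes palato-alveolar [dʒ] before a front vowel — gives [dʒ].

/pilug/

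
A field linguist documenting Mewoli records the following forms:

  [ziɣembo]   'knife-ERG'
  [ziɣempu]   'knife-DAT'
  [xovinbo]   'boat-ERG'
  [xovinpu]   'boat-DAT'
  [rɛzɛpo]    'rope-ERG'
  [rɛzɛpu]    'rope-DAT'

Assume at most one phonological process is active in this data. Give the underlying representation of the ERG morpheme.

The ERG suffix surfaces as [-bo] and [-po], depending on the final segment of the stem.
By contrast the DAT suffix keeps its initial [p] throughout — that segment must be underlying.
So the underlying form is /-bo/, and voiced stops become voiceless after a vowel.

/-bo/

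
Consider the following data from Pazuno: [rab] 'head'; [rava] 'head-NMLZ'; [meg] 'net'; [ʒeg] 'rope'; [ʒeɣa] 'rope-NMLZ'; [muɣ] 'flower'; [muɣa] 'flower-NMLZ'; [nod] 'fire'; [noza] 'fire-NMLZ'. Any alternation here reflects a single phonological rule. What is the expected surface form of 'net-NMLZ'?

The root 'rope' surfaces as [ʒeg] and [ʒeɣa], with a stem-final [g] ~ [ɣ] alternation.
But 'flower' keeps [ɣ] in both environments ([muɣ], [muɣa]), so there is no rule changing /ɣ/ to [g] in isolation.
The underlying segment must be /g/; voiced stops become fricatives between vowels, yielding [ɣ] there.
The one attested form of 'net', [meg], shows underlying /meg/. Applying the same rule between vowels gives [meɣa].

[meɣa]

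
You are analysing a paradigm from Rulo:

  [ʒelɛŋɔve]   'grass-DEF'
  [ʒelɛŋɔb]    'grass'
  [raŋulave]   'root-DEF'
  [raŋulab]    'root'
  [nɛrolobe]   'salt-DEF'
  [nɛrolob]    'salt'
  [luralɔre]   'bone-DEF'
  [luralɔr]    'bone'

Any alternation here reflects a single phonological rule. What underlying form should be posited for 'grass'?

/ʒelɛŋɔv/

In [ʒelɛŋɔve] and [ʒelɛŋɔb] the final segment of 'grass' alternates: [v] ~ [b].
Compare 'salt', with invariant [b] in [nɛrolobe] and [nɛrolob]: an analysis with underlying /b/ and a rule producing [v] before the DEF suffix would wrongly predict alternation here too.
So /v/ is underlying, and a rule of word-final hardening — voiced fricatives become stops word-finally — gives [b].
Hence 'grass' is /ʒelɛŋɔv/ underlyingly.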